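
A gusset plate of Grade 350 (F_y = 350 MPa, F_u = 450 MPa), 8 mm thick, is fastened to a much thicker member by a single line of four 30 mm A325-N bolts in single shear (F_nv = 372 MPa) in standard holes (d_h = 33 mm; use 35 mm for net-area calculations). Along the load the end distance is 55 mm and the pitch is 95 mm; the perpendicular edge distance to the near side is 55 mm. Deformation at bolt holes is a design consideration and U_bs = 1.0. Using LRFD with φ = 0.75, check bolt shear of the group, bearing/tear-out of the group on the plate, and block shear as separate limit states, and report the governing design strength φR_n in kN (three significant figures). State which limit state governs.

Bolt shear: A_b = π·30²/4 = 706.9 mm²; R_n = 372 × 706.9 × 4 × 1 / 1000 = 1052 kN → 0.75 × 1052 = 789 kN.
Bearing: edge l_c = 38.5, r_n = 166.3 kN; interior l_c = 62, r_n = 259.2 kN; R_n = 166.3 + 3·259.2 = 943.9 kN → 708 kN.
Block shear: A_gv = 2720, A_nv = 1740, A_nt = 300 mm²; R_n = min(0.6F_uA_nv, 0.6F_yA_gv) + U_bs·F_u·A_nt = 604.8 kN → 454 kN.
Block shear governs: 454 kN.

454 kN (block shear governs)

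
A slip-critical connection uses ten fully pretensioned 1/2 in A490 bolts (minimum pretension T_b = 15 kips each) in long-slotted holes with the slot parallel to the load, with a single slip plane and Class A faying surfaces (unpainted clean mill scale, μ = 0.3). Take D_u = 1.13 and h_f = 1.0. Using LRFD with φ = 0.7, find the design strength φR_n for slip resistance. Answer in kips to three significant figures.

R_n = μ · D_u · h_f · T_b · n_s · n_b = 0.3 × 1.13 × 1.0 × 15 × 1 × 10 = 50.85 kips.
Design strength φR_n = 0.7 × 50.85 = 35.6 kips.

35.6 kips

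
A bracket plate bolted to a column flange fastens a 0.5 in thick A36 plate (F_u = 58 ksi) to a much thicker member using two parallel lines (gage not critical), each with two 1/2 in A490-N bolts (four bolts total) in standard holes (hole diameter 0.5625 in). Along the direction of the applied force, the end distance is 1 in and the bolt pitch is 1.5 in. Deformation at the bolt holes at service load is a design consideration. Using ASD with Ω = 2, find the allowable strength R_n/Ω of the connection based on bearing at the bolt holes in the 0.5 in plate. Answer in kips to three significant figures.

57.6 kips

Per bolt r_n = 1.2 l_c t F_u ≤ 2.4 d t F_u; upper limit = 2.4 × 0.5 × 0.5 × 58 = 34.8 kips.
Edge bolt: l_c = 1 − 0.5625/2 = 0.7188 in → 1.2 × 0.7188 × 0.5 × 58 = 25.01 → r_n = 25.01 kips.
Interior bolts: l_c = 1.5 − 0.5625 = 0.9375 in → 1.2 × 0.9375 × 0.5 × 58 = 32.62 → r_n = 32.62 kips.
R_n = 2 × 25.01 + 2 × 32.62 = 115.3 kips.
Allowable strength R_n/Ω = 115.3 / 2 = 57.6 kips.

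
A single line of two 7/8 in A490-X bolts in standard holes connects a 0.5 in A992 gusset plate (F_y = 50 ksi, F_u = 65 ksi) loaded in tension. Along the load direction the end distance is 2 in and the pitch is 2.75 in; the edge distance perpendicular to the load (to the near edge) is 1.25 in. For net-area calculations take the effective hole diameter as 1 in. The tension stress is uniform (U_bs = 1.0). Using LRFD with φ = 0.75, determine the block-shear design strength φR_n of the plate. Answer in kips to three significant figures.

Shear plane L_v = 2 + 1·2.75 = 4.75 in; A_gv = 4.75 × 0.5 = 2.375 in².
A_nv = (4.75 − 1.5·1) × 0.5 = 1.625 in².
A_nt = (1.25 − 0.5·1) × 0.5 = 0.375 in².
0.6 F_u A_nv = 63.38 kips; 0.6 F_y A_gv = 71.25 kips → shear rupture governs the shear term.
R_n = 63.38 + 1.0 × 65 × 0.375 = 87.75 kips.
Design strength φR_n = 0.75 × 87.75 = 65.8 kips.

65.8 kips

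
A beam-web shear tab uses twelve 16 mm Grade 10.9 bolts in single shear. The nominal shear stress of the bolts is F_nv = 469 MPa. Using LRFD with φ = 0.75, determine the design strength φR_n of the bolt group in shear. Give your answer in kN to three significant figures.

849 kN

A_b = π × 16² / 4 = 201.1 mm².
R_n = F_nv · A_b · n · n_s = 469 × 201.1 × 12 × 1 / 1000 = 1132 kN.
Design strength φR_n = 0.75 × 1132 = 849 kN.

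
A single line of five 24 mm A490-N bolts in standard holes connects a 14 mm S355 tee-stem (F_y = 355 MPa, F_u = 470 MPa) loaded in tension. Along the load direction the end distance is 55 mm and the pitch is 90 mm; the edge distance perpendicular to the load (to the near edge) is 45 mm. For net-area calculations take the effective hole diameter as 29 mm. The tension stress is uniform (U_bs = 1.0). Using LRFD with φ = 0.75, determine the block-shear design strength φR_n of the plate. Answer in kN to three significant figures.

993 kN

Shear plane L_v = 55 + 4·90 = 415 mm; A_gv = 415 × 14 = 5810 mm².
A_nv = (415 − 4.5·29) × 14 = 3983 mm².
A_nt = (45 − 0.5·29) × 14 = 427 mm².
0.6 F_u A_nv = 1123 kN; 0.6 F_y A_gv = 1238 kN → shear rupture governs the shear term.
R_n = 1123 + 1.0 × 470 × 427 / 1000 = 1324 kN.
Design strength φR_n = 0.75 × 1324 = 993 kN.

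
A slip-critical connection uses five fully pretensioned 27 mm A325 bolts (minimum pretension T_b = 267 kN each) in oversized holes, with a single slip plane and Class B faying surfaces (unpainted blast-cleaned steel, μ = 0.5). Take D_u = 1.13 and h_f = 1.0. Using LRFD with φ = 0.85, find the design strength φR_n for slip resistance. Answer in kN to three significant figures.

R_n = μ · D_u · h_f · T_b · n_s · n_b = 0.5 × 1.13 × 1.0 × 267 × 1 × 5 = 754.3 kN.
Design strength φR_n = 0.85 × 754.3 = 641 kN.

641 kN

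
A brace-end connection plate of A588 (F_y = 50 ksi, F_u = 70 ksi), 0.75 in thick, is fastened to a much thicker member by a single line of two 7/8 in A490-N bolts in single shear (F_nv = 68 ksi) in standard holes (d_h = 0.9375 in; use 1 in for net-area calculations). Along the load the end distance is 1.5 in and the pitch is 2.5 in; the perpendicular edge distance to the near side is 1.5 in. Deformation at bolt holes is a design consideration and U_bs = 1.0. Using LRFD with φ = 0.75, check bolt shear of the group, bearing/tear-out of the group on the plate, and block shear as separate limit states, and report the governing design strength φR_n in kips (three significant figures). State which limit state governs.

Bolt shear: A_b = π·0.875²/4 = 0.6013 in²; R_n = 68 × 0.6013 × 2 × 1 = 81.78 kips → 0.75 × 81.78 = 61.3 kips.
Bearing: edge l_c = 1.031, r_n = 64.97 kips; interior l_c = 1.562, r_n = 98.44 kips; R_n = 64.97 + 1·98.44 = 163.4 kips → 123 kips.
Block shear: A_gv = 3, A_nv = 1.875, A_nt = 0.75 in²; R_n = min(0.6F_uA_nv, 0.6F_yA_gv) + U_bs·F_u·A_nt = 131.2 kips → 98.4 kips.
Bolt shear governs: 61.3 kips.

61.3 kips (bolt shear governs)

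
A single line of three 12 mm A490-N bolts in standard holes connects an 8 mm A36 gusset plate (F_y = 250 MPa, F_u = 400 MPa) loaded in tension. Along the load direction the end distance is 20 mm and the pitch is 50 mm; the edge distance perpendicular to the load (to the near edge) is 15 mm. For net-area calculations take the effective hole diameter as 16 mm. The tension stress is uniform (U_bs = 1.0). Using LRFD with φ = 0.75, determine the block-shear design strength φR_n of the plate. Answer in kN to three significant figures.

Shear plane L_v = 20 + 2·50 = 120 mm; A_gv = 120 × 8 = 960 mm².
A_nv = (120 − 2.5·16) × 8 = 640 mm².
A_nt = (15 − 0.5·16) × 8 = 56 mm².
0.6 F_u A_nv = 153.6 kN; 0.6 F_y A_gv = 144 kN → shear yielding governs the shear term.
R_n = 144 + 1.0 × 400 × 56 / 1000 = 166.4 kN.
Design strength φR_n = 0.75 × 166.4 = 125 kN.

125 kN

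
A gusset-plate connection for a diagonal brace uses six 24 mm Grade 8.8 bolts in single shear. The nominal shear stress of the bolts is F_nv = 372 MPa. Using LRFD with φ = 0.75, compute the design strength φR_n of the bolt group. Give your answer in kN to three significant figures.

757 kN

A_b = π × 24² / 4 = 452.4 mm².
R_n = F_nv · A_b · n · n_s = 372 × 452.4 × 6 × 1 / 1000 = 1010 kN.
Design strength φR_n = 0.75 × 1010 = 757 kN.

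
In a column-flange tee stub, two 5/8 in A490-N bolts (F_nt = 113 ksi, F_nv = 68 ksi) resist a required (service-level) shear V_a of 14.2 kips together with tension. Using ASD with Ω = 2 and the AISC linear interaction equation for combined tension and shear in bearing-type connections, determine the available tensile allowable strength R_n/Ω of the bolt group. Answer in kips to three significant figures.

A_b = π·0.625²/4 = 0.3068 in²; f_rv = 14.2 / (2 × 0.3068) = 23.14 ksi.
F'_nt = 1.3 F_nt − (Ω F_nt / F_nv) f_rv = 1.3·113 − (2·113/68)·23.14 = 69.99 ksi, capped at F_nt → F'_nt = 69.99 ksi.
R_n = F'_nt · A_b · n = 69.99 × 0.3068 × 2 = 42.94 kips.
Allowable strength R_n/Ω = 42.94 / 2 = 21.5 kips.

21.5 kips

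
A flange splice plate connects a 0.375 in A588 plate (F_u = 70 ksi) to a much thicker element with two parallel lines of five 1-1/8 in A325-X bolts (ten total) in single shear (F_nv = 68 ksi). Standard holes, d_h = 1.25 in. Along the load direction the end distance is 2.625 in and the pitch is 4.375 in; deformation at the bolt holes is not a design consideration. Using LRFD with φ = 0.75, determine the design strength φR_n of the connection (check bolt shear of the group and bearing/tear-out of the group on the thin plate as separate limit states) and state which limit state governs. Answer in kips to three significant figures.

Bolt shear: A_b = π·1.125²/4 = 0.994 in²; R_n = 68 × 0.994 × 10 × 1 = 675.9 kips → 0.75 × 675.9 = 507 kips.
Bearing (1.5 l_c t F_u ≤ 3.0 d t F_u): upper limit = 3.0·1.125·0.375·70 = 88.59 kips.
  Edge l_c = 2.625 − 1.25/2 = 2 → r_n = 78.75 kips; interior l_c = 4.375 − 1.25 = 3.125 → r_n = 88.59 kips.
  R_n,bearing = 2·78.75 + 8·88.59 = 866.2 kips → 0.75 × 866.2 = 650 kips.
Bolt shear governs: 507 kips.

507 kips (bolt shear governs)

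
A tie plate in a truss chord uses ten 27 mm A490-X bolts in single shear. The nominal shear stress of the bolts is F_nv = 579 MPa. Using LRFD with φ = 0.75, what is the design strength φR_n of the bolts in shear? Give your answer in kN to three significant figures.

2490 kN

A_b = π × 27² / 4 = 572.6 mm².
R_n = F_nv · A_b · n · n_s = 579 × 572.6 × 10 × 1 / 1000 = 3315 kN.
Design strength φR_n = 0.75 × 3315 = 2490 kN.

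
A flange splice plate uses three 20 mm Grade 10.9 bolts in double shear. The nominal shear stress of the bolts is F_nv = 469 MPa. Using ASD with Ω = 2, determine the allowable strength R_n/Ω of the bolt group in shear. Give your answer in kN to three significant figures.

442 kN

A_b = π × 20² / 4 = 314.2 mm².
R_n = F_nv · A_b · n · n_s = 469 × 314.2 × 3 × 2 / 1000 = 884 kN.
Allowable strength R_n/Ω = 884 / 2 = 442 kN.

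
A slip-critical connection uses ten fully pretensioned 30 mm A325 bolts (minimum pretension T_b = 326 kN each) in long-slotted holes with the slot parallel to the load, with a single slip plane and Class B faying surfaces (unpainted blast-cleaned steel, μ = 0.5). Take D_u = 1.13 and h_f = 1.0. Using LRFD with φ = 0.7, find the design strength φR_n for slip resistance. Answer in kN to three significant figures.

R_n = μ · D_u · h_f · T_b · n_s · n_b = 0.5 × 1.13 × 1.0 × 326 × 1 × 10 = 1842 kN.
Design strength φR_n = 0.7 × 1842 = 1290 kN.

1290 kN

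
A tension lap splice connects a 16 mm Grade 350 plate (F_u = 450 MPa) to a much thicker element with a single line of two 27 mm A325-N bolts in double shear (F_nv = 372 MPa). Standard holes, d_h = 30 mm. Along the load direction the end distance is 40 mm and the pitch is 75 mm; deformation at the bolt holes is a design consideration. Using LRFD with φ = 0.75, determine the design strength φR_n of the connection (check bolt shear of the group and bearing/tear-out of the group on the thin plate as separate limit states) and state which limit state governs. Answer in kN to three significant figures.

454 kN (bearing governs)

Bolt shear: A_b = π·27²/4 = 572.6 mm²; R_n = 372 × 572.6 × 2 × 2 / 1000 = 852 kN → 0.75 × 852 = 639 kN.
Bearing (1.2 l_c t F_u ≤ 2.4 d t F_u): upper limit = 2.4·27·16·450 / 1000 = 466.6 kN.
  Edge l_c = 40 − 30/2 = 25 → r_n = 216 kN; interior l_c = 75 − 30 = 45 → r_n = 388.8 kN.
  R_n,bearing = 1·216 + 1·388.8 = 604.8 kN → 0.75 × 604.8 = 454 kN.
Bearing governs: 454 kN.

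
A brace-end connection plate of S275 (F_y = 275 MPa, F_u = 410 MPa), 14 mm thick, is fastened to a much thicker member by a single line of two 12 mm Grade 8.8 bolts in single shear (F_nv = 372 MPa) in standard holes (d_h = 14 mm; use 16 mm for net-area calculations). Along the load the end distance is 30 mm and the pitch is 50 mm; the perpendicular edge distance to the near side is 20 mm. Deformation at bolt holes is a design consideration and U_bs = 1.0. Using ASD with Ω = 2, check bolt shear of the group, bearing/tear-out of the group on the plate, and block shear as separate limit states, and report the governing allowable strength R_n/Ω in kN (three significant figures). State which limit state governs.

Bolt shear: A_b = π·12²/4 = 113.1 mm²; R_n = 372 × 113.1 × 2 × 1 / 1000 = 84.14 kN → 84.14 / 2 = 42.1 kN.
Bearing: edge l_c = 23, r_n = 158.4 kN; interior l_c = 36, r_n = 165.3 kN; R_n = 158.4 + 1·165.3 = 323.7 kN → 162 kN.
Block shear: A_gv = 1120, A_nv = 784, A_nt = 168 mm²; R_n = min(0.6F_uA_nv, 0.6F_yA_gv) + U_bs·F_u·A_nt = 253.7 kN → 127 kN.
Bolt shear governs: 42.1 kN.

42.1 kN (bolt shear governs)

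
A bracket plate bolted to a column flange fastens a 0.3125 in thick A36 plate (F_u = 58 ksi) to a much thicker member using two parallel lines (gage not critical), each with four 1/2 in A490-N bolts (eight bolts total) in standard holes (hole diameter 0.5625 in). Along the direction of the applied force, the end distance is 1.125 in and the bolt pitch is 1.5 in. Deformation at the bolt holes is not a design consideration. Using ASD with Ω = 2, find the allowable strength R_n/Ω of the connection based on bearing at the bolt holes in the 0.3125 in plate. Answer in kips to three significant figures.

99.4 kips

Per bolt r_n = 1.5 l_c t F_u ≤ 3.0 d t F_u; upper limit = 3.0 × 0.5 × 0.3125 × 58 = 27.19 kips.
Edge bolt: l_c = 1.125 − 0.5625/2 = 0.8438 in → 1.5 × 0.8438 × 0.3125 × 58 = 22.94 → r_n = 22.94 kips.
Interior bolts: l_c = 1.5 − 0.5625 = 0.9375 in → 1.5 × 0.9375 × 0.3125 × 58 = 25.49 → r_n = 25.49 kips.
R_n = 2 × 22.94 + 6 × 25.49 = 198.8 kips.
Allowable strength R_n/Ω = 198.8 / 2 = 99.4 kips.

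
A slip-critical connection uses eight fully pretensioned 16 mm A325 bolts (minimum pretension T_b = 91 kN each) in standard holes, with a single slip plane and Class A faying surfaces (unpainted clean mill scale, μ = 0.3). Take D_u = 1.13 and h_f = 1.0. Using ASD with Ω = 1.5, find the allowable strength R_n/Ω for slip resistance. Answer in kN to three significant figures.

R_n = μ · D_u · h_f · T_b · n_s · n_b = 0.3 × 1.13 × 1.0 × 91 × 1 × 8 = 246.8 kN.
Allowable strength R_n/Ω = 246.8 / 1.5 = 165 kN.

165 kN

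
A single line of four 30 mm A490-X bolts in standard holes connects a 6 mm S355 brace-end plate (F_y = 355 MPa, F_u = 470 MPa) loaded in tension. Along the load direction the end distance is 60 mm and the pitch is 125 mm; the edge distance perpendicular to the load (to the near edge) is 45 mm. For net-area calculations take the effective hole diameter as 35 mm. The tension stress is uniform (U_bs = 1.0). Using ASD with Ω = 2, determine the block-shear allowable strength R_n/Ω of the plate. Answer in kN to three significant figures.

Shear plane L_v = 60 + 3·125 = 435 mm; A_gv = 435 × 6 = 2610 mm².
A_nv = (435 − 3.5·35) × 6 = 1875 mm².
A_nt = (45 − 0.5·35) × 6 = 165 mm².
0.6 F_u A_nv = 528.8 kN; 0.6 F_y A_gv = 555.9 kN → shear rupture governs the shear term.
R_n = 528.8 + 1.0 × 470 × 165 / 1000 = 606.3 kN.
Allowable strength R_n/Ω = 606.3 / 2 = 303 kN.

303 kN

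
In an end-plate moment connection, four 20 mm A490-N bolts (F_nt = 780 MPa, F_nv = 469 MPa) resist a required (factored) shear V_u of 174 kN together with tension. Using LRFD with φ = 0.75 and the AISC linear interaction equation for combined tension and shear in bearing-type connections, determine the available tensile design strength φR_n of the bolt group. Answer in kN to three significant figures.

666 kN

A_b = π·20²/4 = 314.2 mm²; f_rv = 174 × 1000 / (4 × 314.2) = 138.5 MPa.
F'_nt = 1.3 F_nt − (F_nt / φF_nv) f_rv = 1.3·780 − (780/(0.75·469))·138.5 = 707 MPa, capped at F_nt → F'_nt = 707 MPa.
R_n = F'_nt · A_b · n = 707 × 314.2 × 4 / 1000 = 888.4 kN.
Design strength φR_n = 0.75 × 888.4 = 666 kN.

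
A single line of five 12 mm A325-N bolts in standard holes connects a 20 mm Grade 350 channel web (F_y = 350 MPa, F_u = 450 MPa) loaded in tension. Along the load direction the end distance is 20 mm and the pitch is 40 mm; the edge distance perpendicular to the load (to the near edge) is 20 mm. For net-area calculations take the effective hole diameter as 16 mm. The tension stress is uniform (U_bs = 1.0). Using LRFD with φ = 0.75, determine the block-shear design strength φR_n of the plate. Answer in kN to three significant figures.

518 kN

Shear plane L_v = 20 + 4·40 = 180 mm; A_gv = 180 × 20 = 3600 mm².
A_nv = (180 − 4.5·16) × 20 = 2160 mm².
A_nt = (20 − 0.5·16) × 20 = 240 mm².
0.6 F_u A_nv = 583.2 kN; 0.6 F_y A_gv = 756 kN → shear rupture governs the shear term.
R_n = 583.2 + 1.0 × 450 × 240 / 1000 = 691.2 kN.
Design strength φR_n = 0.75 × 691.2 = 518 kN.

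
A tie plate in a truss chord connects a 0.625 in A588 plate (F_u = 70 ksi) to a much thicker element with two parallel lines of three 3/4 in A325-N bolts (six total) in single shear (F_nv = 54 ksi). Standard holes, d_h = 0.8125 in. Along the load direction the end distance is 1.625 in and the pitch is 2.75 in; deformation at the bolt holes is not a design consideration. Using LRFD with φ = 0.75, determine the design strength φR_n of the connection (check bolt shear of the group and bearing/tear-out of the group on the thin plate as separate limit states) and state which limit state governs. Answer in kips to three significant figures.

107 kips (bolt shear governs)

Bolt shear: A_b = π·0.75²/4 = 0.4418 in²; R_n = 54 × 0.4418 × 6 × 1 = 143.1 kips → 0.75 × 143.1 = 107 kips.
Bearing (1.5 l_c t F_u ≤ 3.0 d t F_u): upper limit = 3.0·0.75·0.625·70 = 98.44 kips.
  Edge l_c = 1.625 − 0.8125/2 = 1.219 → r_n = 79.98 kips; interior l_c = 2.75 − 0.8125 = 1.938 → r_n = 98.44 kips.
  R_n,bearing = 2·79.98 + 4·98.44 = 553.7 kips → 0.75 × 553.7 = 415 kips.
Bolt shear governs: 107 kips.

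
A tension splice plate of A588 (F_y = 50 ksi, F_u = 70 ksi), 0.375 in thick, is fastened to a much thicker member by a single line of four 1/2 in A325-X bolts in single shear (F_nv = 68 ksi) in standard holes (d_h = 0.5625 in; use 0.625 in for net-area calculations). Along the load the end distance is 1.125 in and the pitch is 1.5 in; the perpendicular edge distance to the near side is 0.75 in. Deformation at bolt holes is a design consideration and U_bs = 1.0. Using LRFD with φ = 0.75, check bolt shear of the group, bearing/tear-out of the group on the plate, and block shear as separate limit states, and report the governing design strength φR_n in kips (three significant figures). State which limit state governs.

Bolt shear: A_b = π·0.5²/4 = 0.1963 in²; R_n = 68 × 0.1963 × 4 × 1 = 53.41 kips → 0.75 × 53.41 = 40.1 kips.
Bearing: edge l_c = 0.8438, r_n = 26.58 kips; interior l_c = 0.9375, r_n = 29.53 kips; R_n = 26.58 + 3·29.53 = 115.2 kips → 86.4 kips.
Block shear: A_gv = 2.109, A_nv = 1.289, A_nt = 0.1641 in²; R_n = min(0.6F_uA_nv, 0.6F_yA_gv) + U_bs·F_u·A_nt = 65.62 kips → 49.2 kips.
Bolt shear governs: 40.1 kips.

40.1 kips (bolt shear governs)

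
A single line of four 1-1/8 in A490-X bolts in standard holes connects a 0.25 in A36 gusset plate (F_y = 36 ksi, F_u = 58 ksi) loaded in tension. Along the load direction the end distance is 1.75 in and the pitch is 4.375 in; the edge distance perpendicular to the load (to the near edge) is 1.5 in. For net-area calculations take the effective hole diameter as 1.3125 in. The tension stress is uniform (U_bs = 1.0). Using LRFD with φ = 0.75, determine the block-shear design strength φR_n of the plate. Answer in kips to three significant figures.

69.4 kips

Shear plane L_v = 1.75 + 3·4.375 = 14.88 in; A_gv = 14.88 × 0.25 = 3.719 in².
A_nv = (14.88 − 3.5·1.3125) × 0.25 = 2.57 in².
A_nt = (1.5 − 0.5·1.3125) × 0.25 = 0.2109 in².
0.6 F_u A_nv = 89.45 kips; 0.6 F_y A_gv = 80.32 kips → shear yielding governs the shear term.
R_n = 80.32 + 1.0 × 58 × 0.2109 = 92.56 kips.
Design strength φR_n = 0.75 × 92.56 = 69.4 kips.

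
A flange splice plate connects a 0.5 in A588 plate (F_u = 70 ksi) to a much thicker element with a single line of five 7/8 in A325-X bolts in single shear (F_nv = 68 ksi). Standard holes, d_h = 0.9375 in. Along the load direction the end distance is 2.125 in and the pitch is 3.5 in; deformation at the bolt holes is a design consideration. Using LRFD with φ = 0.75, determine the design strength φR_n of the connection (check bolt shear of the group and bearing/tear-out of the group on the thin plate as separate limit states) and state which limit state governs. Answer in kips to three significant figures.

153 kips (bolt shear governs)

Bolt shear: A_b = π·0.875²/4 = 0.6013 in²; R_n = 68 × 0.6013 × 5 × 1 = 204.4 kips → 0.75 × 204.4 = 153 kips.
Bearing (1.2 l_c t F_u ≤ 2.4 d t F_u): upper limit = 2.4·0.875·0.5·70 = 73.5 kips.
  Edge l_c = 2.125 − 0.9375/2 = 1.656 → r_n = 69.56 kips; interior l_c = 3.5 − 0.9375 = 2.562 → r_n = 73.5 kips.
  R_n,bearing = 1·69.56 + 4·73.5 = 363.6 kips → 0.75 × 363.6 = 273 kips.
Bolt shear governs: 153 kips.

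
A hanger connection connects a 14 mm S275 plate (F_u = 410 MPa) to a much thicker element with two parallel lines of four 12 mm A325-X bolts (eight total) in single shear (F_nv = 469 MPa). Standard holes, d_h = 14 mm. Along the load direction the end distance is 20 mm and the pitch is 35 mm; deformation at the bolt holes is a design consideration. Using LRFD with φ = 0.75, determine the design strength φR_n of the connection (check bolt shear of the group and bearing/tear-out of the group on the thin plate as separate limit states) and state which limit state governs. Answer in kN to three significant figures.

318 kN (bolt shear governs)

Bolt shear: A_b = π·12²/4 = 113.1 mm²; R_n = 469 × 113.1 × 8 × 1 / 1000 = 424.3 kN → 0.75 × 424.3 = 318 kN.
Bearing (1.2 l_c t F_u ≤ 2.4 d t F_u): upper limit = 2.4·12·14·410 / 1000 = 165.3 kN.
  Edge l_c = 20 − 14/2 = 13 → r_n = 89.54 kN; interior l_c = 35 − 14 = 21 → r_n = 144.6 kN.
  R_n,bearing = 2·89.54 + 6·144.6 = 1047 kN → 0.75 × 1047 = 785 kN.
Bolt shear governs: 318 kN.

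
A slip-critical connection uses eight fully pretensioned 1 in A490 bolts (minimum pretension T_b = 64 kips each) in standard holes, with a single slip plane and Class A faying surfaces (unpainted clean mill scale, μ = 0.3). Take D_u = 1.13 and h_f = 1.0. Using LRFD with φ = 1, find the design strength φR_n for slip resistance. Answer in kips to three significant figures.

174 kips

R_n = μ · D_u · h_f · T_b · n_s · n_b = 0.3 × 1.13 × 1.0 × 64 × 1 × 8 = 173.6 kips.
Design strength φR_n = 1 × 173.6 = 174 kips.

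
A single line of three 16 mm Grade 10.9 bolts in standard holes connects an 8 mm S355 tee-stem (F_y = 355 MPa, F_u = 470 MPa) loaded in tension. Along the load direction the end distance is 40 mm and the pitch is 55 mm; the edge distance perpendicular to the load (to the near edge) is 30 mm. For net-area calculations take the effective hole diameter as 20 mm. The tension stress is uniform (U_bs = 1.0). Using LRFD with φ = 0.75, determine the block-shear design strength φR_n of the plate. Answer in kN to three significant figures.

Shear plane L_v = 40 + 2·55 = 150 mm; A_gv = 150 × 8 = 1200 mm².
A_nv = (150 − 2.5·20) × 8 = 800 mm².
A_nt = (30 − 0.5·20) × 8 = 160 mm².
0.6 F_u A_nv = 225.6 kN; 0.6 F_y A_gv = 255.6 kN → shear rupture governs the shear term.
R_n = 225.6 + 1.0 × 470 × 160 / 1000 = 300.8 kN.
Design strength φR_n = 0.75 × 300.8 = 226 kN.

226 kN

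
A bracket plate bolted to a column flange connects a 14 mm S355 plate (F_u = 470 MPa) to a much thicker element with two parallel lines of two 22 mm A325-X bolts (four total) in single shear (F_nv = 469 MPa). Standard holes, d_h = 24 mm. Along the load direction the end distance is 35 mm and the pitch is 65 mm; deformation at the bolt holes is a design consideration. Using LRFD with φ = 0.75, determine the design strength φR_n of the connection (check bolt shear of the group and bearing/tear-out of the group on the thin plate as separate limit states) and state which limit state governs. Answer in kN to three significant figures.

535 kN (bolt shear governs)

Bolt shear: A_b = π·22²/4 = 380.1 mm²; R_n = 469 × 380.1 × 4 × 1 / 1000 = 713.1 kN → 0.75 × 713.1 = 535 kN.
Bearing (1.2 l_c t F_u ≤ 2.4 d t F_u): upper limit = 2.4·22·14·470 / 1000 = 347.4 kN.
  Edge l_c = 35 − 24/2 = 23 → r_n = 181.6 kN; interior l_c = 65 − 24 = 41 → r_n = 323.7 kN.
  R_n,bearing = 2·181.6 + 2·323.7 = 1011 kN → 0.75 × 1011 = 758 kN.
Bolt shear governs: 535 kN.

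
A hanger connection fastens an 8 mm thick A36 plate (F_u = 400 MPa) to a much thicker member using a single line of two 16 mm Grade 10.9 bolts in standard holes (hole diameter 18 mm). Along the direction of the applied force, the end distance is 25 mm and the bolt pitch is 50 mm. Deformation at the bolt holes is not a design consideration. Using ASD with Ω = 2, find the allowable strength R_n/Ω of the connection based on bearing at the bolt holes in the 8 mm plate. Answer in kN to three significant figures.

Per bolt r_n = 1.5 l_c t F_u ≤ 3.0 d t F_u; upper limit = 3.0 × 16 × 8 × 400 / 1000 = 153.6 kN.
Edge bolt: l_c = 25 − 18/2 = 16 mm → 1.5 × 16 × 8 × 400 / 1000 = 76.8 → r_n = 76.8 kN.
Interior bolts: l_c = 50 − 18 = 32 mm → 1.5 × 32 × 8 × 400 / 1000 = 153.6 → r_n = 153.6 kN.
R_n = 1 × 76.8 + 1 × 153.6 = 230.4 kN.
Allowable strength R_n/Ω = 230.4 / 2 = 115 kN.

115 kN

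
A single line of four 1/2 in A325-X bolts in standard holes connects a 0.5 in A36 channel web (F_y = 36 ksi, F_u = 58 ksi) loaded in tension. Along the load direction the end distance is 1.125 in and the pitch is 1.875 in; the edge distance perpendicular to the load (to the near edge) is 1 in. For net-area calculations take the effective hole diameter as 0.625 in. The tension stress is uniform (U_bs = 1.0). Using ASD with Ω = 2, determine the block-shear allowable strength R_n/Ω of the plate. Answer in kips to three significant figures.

46.4 kips

Shear plane L_v = 1.125 + 3·1.875 = 6.75 in; A_gv = 6.75 × 0.5 = 3.375 in².
A_nv = (6.75 − 3.5·0.625) × 0.5 = 2.281 in².
A_nt = (1 − 0.5·0.625) × 0.5 = 0.3438 in².
0.6 F_u A_nv = 79.39 kips; 0.6 F_y A_gv = 72.9 kips → shear yielding governs the shear term.
R_n = 72.9 + 1.0 × 58 × 0.3438 = 92.84 kips.
Allowable strength R_n/Ω = 92.84 / 2 = 46.4 kips.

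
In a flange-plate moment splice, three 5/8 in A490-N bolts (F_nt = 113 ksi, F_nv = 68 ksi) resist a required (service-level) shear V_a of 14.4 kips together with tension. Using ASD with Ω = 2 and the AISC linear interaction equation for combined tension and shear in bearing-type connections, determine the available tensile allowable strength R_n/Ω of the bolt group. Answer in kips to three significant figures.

A_b = π·0.625²/4 = 0.3068 in²; f_rv = 14.4 / (3 × 0.3068) = 15.65 ksi.
F'_nt = 1.3 F_nt − (Ω F_nt / F_nv) f_rv = 1.3·113 − (2·113/68)·15.65 = 94.9 ksi, capped at F_nt → F'_nt = 94.9 ksi.
R_n = F'_nt · A_b · n = 94.9 × 0.3068 × 3 = 87.35 kips.
Allowable strength R_n/Ω = 87.35 / 2 = 43.7 kips.

43.7 kips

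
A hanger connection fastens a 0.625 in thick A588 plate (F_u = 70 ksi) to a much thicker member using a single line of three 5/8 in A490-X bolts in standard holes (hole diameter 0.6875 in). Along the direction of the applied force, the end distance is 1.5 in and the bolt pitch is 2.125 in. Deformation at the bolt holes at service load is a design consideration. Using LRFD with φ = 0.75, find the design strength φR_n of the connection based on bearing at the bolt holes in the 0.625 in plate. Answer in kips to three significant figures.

Per bolt r_n = 1.2 l_c t F_u ≤ 2.4 d t F_u; upper limit = 2.4 × 0.625 × 0.625 × 70 = 65.62 kips.
Edge bolt: l_c = 1.5 − 0.6875/2 = 1.156 in → 1.2 × 1.156 × 0.625 × 70 = 60.7 → r_n = 60.7 kips.
Interior bolts: l_c = 2.125 − 0.6875 = 1.438 in → 1.2 × 1.438 × 0.625 × 70 = 75.47 → r_n = 65.62 kips.
R_n = 1 × 60.7 + 2 × 65.62 = 192 kips.
Design strength φR_n = 0.75 × 192 = 144 kips.

144 kips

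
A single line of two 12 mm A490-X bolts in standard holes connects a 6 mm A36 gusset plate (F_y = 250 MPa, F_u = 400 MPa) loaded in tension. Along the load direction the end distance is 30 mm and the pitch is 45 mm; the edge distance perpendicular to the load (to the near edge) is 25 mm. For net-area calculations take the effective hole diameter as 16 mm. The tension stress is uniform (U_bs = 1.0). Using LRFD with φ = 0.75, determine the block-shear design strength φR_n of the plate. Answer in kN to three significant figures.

81.2 kN

Shear plane L_v = 30 + 1·45 = 75 mm; A_gv = 75 × 6 = 450 mm².
A_nv = (75 − 1.5·16) × 6 = 306 mm².
A_nt = (25 − 0.5·16) × 6 = 102 mm².
0.6 F_u A_nv = 73.44 kN; 0.6 F_y A_gv = 67.5 kN → shear yielding governs the shear term.
R_n = 67.5 + 1.0 × 400 × 102 / 1000 = 108.3 kN.
Design strength φR_n = 0.75 × 108.3 = 81.2 kN.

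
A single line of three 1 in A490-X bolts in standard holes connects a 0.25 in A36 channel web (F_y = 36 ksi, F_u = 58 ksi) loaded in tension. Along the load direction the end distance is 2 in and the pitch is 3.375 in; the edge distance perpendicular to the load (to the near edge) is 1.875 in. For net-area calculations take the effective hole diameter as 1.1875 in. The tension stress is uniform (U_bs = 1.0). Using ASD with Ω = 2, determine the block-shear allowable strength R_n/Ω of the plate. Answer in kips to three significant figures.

Shear plane L_v = 2 + 2·3.375 = 8.75 in; A_gv = 8.75 × 0.25 = 2.188 in².
A_nv = (8.75 − 2.5·1.1875) × 0.25 = 1.445 in².
A_nt = (1.875 − 0.5·1.1875) × 0.25 = 0.3203 in².
0.6 F_u A_nv = 50.3 kips; 0.6 F_y A_gv = 47.25 kips → shear yielding governs the shear term.
R_n = 47.25 + 1.0 × 58 × 0.3203 = 65.83 kips.
Allowable strength R_n/Ω = 65.83 / 2 = 32.9 kips.

32.9 kips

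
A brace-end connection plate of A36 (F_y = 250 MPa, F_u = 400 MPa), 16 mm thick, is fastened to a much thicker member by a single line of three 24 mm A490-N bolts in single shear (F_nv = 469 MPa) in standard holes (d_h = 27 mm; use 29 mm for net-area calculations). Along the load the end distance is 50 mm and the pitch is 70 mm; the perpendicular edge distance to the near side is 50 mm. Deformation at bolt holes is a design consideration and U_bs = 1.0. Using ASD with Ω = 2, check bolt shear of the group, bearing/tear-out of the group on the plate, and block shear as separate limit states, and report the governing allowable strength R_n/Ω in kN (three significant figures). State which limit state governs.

Bolt shear: A_b = π·24²/4 = 452.4 mm²; R_n = 469 × 452.4 × 3 × 1 / 1000 = 636.5 kN → 636.5 / 2 = 318 kN.
Bearing: edge l_c = 36.5, r_n = 280.3 kN; interior l_c = 43, r_n = 330.2 kN; R_n = 280.3 + 2·330.2 = 940.8 kN → 470 kN.
Block shear: A_gv = 3040, A_nv = 1880, A_nt = 568 mm²; R_n = min(0.6F_uA_nv, 0.6F_yA_gv) + U_bs·F_u·A_nt = 678.4 kN → 339 kN.
Bolt shear governs: 318 kN.

318 kN (bolt shear governs)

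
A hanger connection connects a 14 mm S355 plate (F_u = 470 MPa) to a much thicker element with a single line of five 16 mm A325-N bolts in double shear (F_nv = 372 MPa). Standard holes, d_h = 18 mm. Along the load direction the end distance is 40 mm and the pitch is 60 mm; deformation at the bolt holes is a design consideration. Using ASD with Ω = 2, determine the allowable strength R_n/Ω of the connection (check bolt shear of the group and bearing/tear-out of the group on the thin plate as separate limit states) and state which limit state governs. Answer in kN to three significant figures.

374 kN (bolt shear governs)

Bolt shear: A_b = π·16²/4 = 201.1 mm²; R_n = 372 × 201.1 × 5 × 2 / 1000 = 748 kN → 748 / 2 = 374 kN.
Bearing (1.2 l_c t F_u ≤ 2.4 d t F_u): upper limit = 2.4·16·14·470 / 1000 = 252.7 kN.
  Edge l_c = 40 − 18/2 = 31 → r_n = 244.8 kN; interior l_c = 60 − 18 = 42 → r_n = 252.7 kN.
  R_n,bearing = 1·244.8 + 4·252.7 = 1255 kN → 1255 / 2 = 628 kN.
Bolt shear governs: 374 kN.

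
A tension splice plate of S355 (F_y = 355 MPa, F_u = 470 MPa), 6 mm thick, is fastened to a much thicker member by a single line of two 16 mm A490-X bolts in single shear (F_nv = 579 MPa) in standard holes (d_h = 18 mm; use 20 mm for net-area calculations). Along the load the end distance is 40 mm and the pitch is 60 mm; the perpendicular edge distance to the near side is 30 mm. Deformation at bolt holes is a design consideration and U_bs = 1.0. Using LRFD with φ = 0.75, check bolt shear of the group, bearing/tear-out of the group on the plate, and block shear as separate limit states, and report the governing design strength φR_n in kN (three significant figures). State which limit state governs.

Bolt shear: A_b = π·16²/4 = 201.1 mm²; R_n = 579 × 201.1 × 2 × 1 / 1000 = 232.8 kN → 0.75 × 232.8 = 175 kN.
Bearing: edge l_c = 31, r_n = 104.9 kN; interior l_c = 42, r_n = 108.3 kN; R_n = 104.9 + 1·108.3 = 213.2 kN → 160 kN.
Block shear: A_gv = 600, A_nv = 420, A_nt = 120 mm²; R_n = min(0.6F_uA_nv, 0.6F_yA_gv) + U_bs·F_u·A_nt = 174.8 kN → 131 kN.
Block shear governs: 131 kN.

131 kN (block shear governs)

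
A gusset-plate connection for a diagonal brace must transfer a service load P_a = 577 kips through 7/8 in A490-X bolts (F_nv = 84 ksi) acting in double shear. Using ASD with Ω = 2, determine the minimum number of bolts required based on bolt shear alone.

12 bolts

A_b = π·0.875²/4 = 0.6013 in².
Per-bolt allowable strength R_n/Ω = 84 × 0.6013 × 2 / 2 = 50.51 kips.
n ≥ 577 / 50.51 = 11.42 → use 12 bolts.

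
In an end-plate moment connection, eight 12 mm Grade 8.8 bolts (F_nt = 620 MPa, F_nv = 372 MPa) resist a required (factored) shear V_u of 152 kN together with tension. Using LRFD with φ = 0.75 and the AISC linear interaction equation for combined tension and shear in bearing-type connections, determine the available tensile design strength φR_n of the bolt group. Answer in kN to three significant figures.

A_b = π·12²/4 = 113.1 mm²; f_rv = 152 × 1000 / (8 × 113.1) = 168 MPa.
F'_nt = 1.3 F_nt − (F_nt / φF_nv) f_rv = 1.3·620 − (620/(0.75·372))·168 = 432.7 MPa, capped at F_nt → F'_nt = 432.7 MPa.
R_n = F'_nt · A_b · n = 432.7 × 113.1 × 8 / 1000 = 391.5 kN.
Design strength φR_n = 0.75 × 391.5 = 294 kN.

294 kN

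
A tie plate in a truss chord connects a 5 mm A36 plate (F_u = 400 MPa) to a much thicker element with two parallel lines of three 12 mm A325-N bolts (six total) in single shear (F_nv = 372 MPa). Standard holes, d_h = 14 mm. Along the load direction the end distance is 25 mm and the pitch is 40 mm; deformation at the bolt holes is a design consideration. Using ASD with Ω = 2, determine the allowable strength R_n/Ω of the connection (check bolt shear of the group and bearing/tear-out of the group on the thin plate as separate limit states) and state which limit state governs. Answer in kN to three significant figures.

126 kN (bolt shear governs)

Bolt shear: A_b = π·12²/4 = 113.1 mm²; R_n = 372 × 113.1 × 6 × 1 / 1000 = 252.4 kN → 252.4 / 2 = 126 kN.
Bearing (1.2 l_c t F_u ≤ 2.4 d t F_u): upper limit = 2.4·12·5·400 / 1000 = 57.6 kN.
  Edge l_c = 25 − 14/2 = 18 → r_n = 43.2 kN; interior l_c = 40 − 14 = 26 → r_n = 57.6 kN.
  R_n,bearing = 2·43.2 + 4·57.6 = 316.8 kN → 316.8 / 2 = 158 kN.
Bolt shear governs: 126 kN.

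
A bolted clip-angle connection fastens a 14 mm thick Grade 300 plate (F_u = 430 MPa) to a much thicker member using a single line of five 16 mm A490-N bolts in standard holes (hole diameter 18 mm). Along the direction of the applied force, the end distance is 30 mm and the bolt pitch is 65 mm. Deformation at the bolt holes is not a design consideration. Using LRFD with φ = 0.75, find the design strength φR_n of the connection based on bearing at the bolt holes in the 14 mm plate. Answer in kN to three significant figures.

1010 kN

Per bolt r_n = 1.5 l_c t F_u ≤ 3.0 d t F_u; upper limit = 3.0 × 16 × 14 × 430 / 1000 = 289 kN.
Edge bolt: l_c = 30 − 18/2 = 21 mm → 1.5 × 21 × 14 × 430 / 1000 = 189.6 → r_n = 189.6 kN.
Interior bolts: l_c = 65 − 18 = 47 mm → 1.5 × 47 × 14 × 430 / 1000 = 424.4 → r_n = 289 kN.
R_n = 1 × 189.6 + 4 × 289 = 1345 kN.
Design strength φR_n = 0.75 × 1345 = 1010 kN.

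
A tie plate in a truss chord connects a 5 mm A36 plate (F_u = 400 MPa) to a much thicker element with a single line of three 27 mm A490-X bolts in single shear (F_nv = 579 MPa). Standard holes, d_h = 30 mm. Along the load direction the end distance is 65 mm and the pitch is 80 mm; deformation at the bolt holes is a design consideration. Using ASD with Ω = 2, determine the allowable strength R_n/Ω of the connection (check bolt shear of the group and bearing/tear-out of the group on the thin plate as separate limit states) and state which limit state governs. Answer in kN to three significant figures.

180 kN (bearing governs)

Bolt shear: A_b = π·27²/4 = 572.6 mm²; R_n = 579 × 572.6 × 3 × 1 / 1000 = 994.5 kN → 994.5 / 2 = 497 kN.
Bearing (1.2 l_c t F_u ≤ 2.4 d t F_u): upper limit = 2.4·27·5·400 / 1000 = 129.6 kN.
  Edge l_c = 65 − 30/2 = 50 → r_n = 120 kN; interior l_c = 80 − 30 = 50 → r_n = 120 kN.
  R_n,bearing = 1·120 + 2·120 = 360 kN → 360 / 2 = 180 kN.
Bearing governs: 180 kN.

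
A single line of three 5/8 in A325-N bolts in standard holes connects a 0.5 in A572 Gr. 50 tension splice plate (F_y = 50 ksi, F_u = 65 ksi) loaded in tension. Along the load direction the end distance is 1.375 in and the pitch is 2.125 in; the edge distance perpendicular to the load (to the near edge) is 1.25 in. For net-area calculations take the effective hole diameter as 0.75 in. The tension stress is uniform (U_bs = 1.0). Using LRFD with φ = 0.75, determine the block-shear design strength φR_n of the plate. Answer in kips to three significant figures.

76.2 kips

Shear plane L_v = 1.375 + 2·2.125 = 5.625 in; A_gv = 5.625 × 0.5 = 2.812 in².
A_nv = (5.625 − 2.5·0.75) × 0.5 = 1.875 in².
A_nt = (1.25 − 0.5·0.75) × 0.5 = 0.4375 in².
0.6 F_u A_nv = 73.12 kips; 0.6 F_y A_gv = 84.38 kips → shear rupture governs the shear term.
R_n = 73.12 + 1.0 × 65 × 0.4375 = 101.6 kips.
Design strength φR_n = 0.75 × 101.6 = 76.2 kips.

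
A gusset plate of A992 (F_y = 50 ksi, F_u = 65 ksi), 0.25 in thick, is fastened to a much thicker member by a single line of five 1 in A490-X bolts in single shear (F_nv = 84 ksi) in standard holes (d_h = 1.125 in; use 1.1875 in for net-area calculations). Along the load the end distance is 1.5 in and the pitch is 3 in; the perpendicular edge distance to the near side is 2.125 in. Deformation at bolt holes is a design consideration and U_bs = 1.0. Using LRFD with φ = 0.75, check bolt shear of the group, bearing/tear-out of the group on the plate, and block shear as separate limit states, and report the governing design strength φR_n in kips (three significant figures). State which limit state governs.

78.3 kips (block shear governs)

Bolt shear: A_b = π·1²/4 = 0.7854 in²; R_n = 84 × 0.7854 × 5 × 1 = 329.9 kips → 0.75 × 329.9 = 247 kips.
Bearing: edge l_c = 0.9375, r_n = 18.28 kips; interior l_c = 1.875, r_n = 36.56 kips; R_n = 18.28 + 4·36.56 = 164.5 kips → 123 kips.
Block shear: A_gv = 3.375, A_nv = 2.039, A_nt = 0.3828 in²; R_n = min(0.6F_uA_nv, 0.6F_yA_gv) + U_bs·F_u·A_nt = 104.4 kips → 78.3 kips.
Block shear governs: 78.3 kips.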